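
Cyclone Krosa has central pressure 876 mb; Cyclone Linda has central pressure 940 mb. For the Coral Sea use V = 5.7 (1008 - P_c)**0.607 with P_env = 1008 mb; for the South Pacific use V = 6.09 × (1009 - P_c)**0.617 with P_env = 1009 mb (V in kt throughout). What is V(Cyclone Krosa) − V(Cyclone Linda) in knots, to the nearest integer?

27 kt

Cyclone Krosa: ΔP = 132; V ≈ 5.7 × 132^0.607 ≈ 110.42 kt.
Cyclone Linda: ΔP = 69; V ≈ 6.09 × 69^0.617 ≈ 83.02 kt.
Difference ≈ 110.42 − 83.02 = 27.40 → 27 kt.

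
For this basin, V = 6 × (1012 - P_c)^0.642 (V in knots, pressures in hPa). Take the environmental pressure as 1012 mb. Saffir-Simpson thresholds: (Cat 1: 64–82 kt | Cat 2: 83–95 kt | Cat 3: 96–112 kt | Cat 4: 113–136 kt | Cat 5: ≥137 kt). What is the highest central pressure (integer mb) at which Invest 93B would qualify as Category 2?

952 mb

Category 2 begins at V = 83 kt.
Required ΔP = (83/6)^(1/0.642) = 13.833^1.558 ≈ 59.86 mb.
P_c ≤ 1012 − 59.86 = 952.14, so the highest integer P_c is 952 mb.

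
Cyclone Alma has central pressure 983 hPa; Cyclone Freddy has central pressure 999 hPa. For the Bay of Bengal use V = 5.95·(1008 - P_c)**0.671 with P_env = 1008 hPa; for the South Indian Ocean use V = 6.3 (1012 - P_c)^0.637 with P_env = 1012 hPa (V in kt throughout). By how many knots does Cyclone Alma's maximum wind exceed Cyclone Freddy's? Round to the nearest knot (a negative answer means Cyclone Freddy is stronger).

19 kt

Cyclone Alma: ΔP = 25; V ≈ 5.95 × 25^0.671 ≈ 51.59 kt.
Cyclone Freddy: ΔP = 13; V ≈ 6.3 × 13^0.637 ≈ 32.28 kt.
Difference ≈ 51.59 − 32.28 = 19.31 → 19 kt.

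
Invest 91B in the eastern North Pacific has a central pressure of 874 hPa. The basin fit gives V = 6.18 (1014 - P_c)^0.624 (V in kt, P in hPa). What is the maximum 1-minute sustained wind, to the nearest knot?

135 kt

ΔP = 1014 − 874 = 140 hPa.
140^0.624 ≈ 21.837.
V ≈ 6.18 × 21.837 ≈ 134.9 kt.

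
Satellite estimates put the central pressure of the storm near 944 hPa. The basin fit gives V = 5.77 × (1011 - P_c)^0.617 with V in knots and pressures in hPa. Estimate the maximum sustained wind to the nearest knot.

ΔP = 1011 − 944 = 67 hPa.
67^0.617 ≈ 13.387.
V ≈ 5.77 × 13.387 ≈ 77.2 kt.

77 kt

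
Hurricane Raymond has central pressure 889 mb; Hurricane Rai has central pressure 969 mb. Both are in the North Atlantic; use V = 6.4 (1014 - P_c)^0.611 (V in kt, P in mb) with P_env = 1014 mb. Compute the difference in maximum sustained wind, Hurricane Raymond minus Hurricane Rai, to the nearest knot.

57 kt

Hurricane Raymond: ΔP = 125; V ≈ 6.4 × 125^0.611 ≈ 122.29 kt.
Hurricane Rai: ΔP = 45; V ≈ 6.4 × 45^0.611 ≈ 65.51 kt.
Difference ≈ 122.29 − 65.51 = 56.78 → 57 kt.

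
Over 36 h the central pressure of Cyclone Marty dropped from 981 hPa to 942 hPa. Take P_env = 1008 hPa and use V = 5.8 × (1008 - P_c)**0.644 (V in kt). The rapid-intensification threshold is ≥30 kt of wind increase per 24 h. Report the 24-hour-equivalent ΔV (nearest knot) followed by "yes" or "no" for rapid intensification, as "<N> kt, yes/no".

V₁: ΔP = 27, V ≈ 5.8 × 27^0.644 ≈ 48.44 kt.
V₂: ΔP = 66, V ≈ 5.8 × 66^0.644 ≈ 86.14 kt.
ΔV over 36 h = 37.70 kt → 24 h equivalent = 37.70 × 24/36 ≈ 25.13 kt.
25 kt < 30 kt ⇒ not rapid intensification.

25 kt, no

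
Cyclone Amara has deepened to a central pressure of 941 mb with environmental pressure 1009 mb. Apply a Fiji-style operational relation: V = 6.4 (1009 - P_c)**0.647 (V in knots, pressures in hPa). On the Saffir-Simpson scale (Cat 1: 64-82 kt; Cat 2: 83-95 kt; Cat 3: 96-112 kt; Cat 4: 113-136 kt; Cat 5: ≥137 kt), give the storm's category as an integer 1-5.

3

ΔP = 1009 − 941 = 68 mb.
V ≈ 6.4 × 68^0.647 = 6.4 × 15.33 ≈ 98 kt.
98 kt falls in the Category 3 band.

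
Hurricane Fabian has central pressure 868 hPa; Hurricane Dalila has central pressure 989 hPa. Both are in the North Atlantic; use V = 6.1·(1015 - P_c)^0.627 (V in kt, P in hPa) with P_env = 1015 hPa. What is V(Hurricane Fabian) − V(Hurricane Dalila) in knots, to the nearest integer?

92 kt

Hurricane Fabian: ΔP = 147; V ≈ 6.1 × 147^0.627 ≈ 139.39 kt.
Hurricane Dalila: ΔP = 26; V ≈ 6.1 × 26^0.627 ≈ 47.05 kt.
Difference ≈ 139.39 − 47.05 = 92.34 → 92 kt.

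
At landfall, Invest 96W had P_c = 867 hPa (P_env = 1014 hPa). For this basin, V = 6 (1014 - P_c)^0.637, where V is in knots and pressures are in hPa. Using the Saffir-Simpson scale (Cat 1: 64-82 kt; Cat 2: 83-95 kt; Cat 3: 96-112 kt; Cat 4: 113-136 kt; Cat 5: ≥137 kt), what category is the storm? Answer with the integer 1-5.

5

ΔP = 1014 − 867 = 147 hPa.
V ≈ 6 × 147^0.637 = 6 × 24.02 ≈ 144 kt.
144 kt falls in the Category 5 band.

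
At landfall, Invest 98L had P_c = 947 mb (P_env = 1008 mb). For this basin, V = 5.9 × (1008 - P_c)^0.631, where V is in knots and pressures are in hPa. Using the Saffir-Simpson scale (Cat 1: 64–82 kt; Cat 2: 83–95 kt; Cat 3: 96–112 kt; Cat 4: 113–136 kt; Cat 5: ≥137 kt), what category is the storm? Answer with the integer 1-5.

ΔP = 1008 − 947 = 61 mb.
V ≈ 5.9 × 61^0.631 = 5.9 × 13.38 ≈ 79 kt.
79 kt falls in the Category 1 band.

1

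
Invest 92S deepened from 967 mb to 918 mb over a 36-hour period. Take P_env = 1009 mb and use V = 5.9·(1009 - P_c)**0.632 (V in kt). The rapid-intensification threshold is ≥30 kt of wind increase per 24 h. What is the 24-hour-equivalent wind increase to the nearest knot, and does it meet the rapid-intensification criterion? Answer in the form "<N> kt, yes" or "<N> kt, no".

26 kt, no

V₁: ΔP = 42, V ≈ 5.9 × 42^0.632 ≈ 62.62 kt.
V₂: ΔP = 91, V ≈ 5.9 × 91^0.632 ≈ 102.09 kt.
ΔV over 36 h = 39.47 kt → 24 h equivalent = 39.47 × 24/36 ≈ 26.31 kt.
26 kt < 30 kt ⇒ not rapid intensification.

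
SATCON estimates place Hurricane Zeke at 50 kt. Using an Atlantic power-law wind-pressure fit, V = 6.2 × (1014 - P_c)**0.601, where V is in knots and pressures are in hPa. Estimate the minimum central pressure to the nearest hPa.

ΔP = (V / 6.2)^(1/0.601) = (50/6.2)^1.664.
50/6.2 = 8.065; 8.065^1.664 ≈ 32.24 hPa.
P_c = 1014 − 32.24 = 981.76 ≈ 982 hPa.

982 hPa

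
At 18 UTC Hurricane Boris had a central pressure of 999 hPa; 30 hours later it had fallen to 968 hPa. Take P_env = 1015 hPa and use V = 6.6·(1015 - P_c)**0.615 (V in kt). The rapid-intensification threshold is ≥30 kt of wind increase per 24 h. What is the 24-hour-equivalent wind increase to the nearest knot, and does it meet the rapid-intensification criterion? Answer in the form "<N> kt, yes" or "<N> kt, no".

V₁: ΔP = 16, V ≈ 6.6 × 16^0.615 ≈ 36.31 kt.
V₂: ΔP = 47, V ≈ 6.6 × 47^0.615 ≈ 70.45 kt.
ΔV over 30 h = 34.14 kt → 24 h equivalent = 34.14 × 24/30 ≈ 27.31 kt.
27 kt < 30 kt ⇒ not rapid intensification.

27 kt, no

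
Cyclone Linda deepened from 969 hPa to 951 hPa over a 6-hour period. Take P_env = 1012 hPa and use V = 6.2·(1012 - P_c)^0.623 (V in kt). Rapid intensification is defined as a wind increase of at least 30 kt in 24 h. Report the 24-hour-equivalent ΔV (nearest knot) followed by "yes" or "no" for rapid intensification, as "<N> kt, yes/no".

63 kt, yes

V₁: ΔP = 43, V ≈ 6.2 × 43^0.623 ≈ 64.57 kt.
V₂: ΔP = 61, V ≈ 6.2 × 61^0.623 ≈ 80.29 kt.
ΔV over 6 h = 15.72 kt → 24 h equivalent = 15.72 × 24/6 ≈ 62.88 kt.
63 kt ≥ 30 kt ⇒ rapid intensification.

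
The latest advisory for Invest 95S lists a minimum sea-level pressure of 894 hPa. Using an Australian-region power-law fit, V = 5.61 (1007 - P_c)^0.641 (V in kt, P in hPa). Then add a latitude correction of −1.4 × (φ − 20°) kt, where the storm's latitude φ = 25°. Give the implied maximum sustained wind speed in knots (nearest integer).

109 kt

ΔP = 1007 − 894 = 113 hPa.
113^0.641 ≈ 20.703.
V ≈ 5.61 × 20.703 ≈ 116.1 kt.
Latitude correction: −1.4 × (25 − 20) = -7 kt.
Corrected V ≈ 109.1 kt → 109 kt.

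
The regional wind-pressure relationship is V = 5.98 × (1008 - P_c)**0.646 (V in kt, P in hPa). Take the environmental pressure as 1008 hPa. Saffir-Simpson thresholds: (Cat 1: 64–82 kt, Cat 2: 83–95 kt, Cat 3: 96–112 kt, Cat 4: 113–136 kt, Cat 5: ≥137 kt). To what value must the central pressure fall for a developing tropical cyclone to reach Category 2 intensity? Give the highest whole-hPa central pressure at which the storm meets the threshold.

949 hPa

Category 2 begins at V = 83 kt.
Required ΔP = (83/5.98)^(1/0.646) = 13.880^1.548 ≈ 58.67 hPa.
P_c ≤ 1008 − 58.67 = 949.33, so the highest integer P_c is 949 hPa.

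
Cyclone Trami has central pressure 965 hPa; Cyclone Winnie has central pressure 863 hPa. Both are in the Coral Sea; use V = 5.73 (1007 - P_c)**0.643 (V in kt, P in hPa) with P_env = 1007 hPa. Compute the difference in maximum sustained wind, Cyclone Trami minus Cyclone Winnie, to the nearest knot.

-77 kt

Cyclone Trami: ΔP = 42; V ≈ 5.73 × 42^0.643 ≈ 63.37 kt.
Cyclone Winnie: ΔP = 144; V ≈ 5.73 × 144^0.643 ≈ 139.95 kt.
Difference ≈ 63.37 − 139.95 = -76.58 → -77 kt.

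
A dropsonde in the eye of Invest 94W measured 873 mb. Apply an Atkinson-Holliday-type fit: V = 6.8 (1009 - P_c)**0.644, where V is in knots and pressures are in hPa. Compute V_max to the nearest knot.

161 kt

ΔP = 1009 − 873 = 136 mb.
136^0.644 ≈ 23.659.
V ≈ 6.8 × 23.659 ≈ 160.9 kt.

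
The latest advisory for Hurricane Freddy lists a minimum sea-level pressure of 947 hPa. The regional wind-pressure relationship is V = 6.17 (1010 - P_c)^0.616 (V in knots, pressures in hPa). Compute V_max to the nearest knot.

79 kt

ΔP = 1010 − 947 = 63 hPa.
63^0.616 ≈ 12.835.
V ≈ 6.17 × 12.835 ≈ 79.2 kt.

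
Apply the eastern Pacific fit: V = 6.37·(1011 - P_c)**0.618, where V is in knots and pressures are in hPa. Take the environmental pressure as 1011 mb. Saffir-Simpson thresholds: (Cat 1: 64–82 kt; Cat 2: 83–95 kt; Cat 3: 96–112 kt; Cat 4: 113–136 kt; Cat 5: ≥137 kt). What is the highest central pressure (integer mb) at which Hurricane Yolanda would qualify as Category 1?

Category 1 begins at V = 64 kt.
Required ΔP = (64/6.37)^(1/0.618) = 10.047^1.618 ≈ 41.82 mb.
P_c ≤ 1011 − 41.82 = 969.18, so the highest integer P_c is 969 mb.

969 mb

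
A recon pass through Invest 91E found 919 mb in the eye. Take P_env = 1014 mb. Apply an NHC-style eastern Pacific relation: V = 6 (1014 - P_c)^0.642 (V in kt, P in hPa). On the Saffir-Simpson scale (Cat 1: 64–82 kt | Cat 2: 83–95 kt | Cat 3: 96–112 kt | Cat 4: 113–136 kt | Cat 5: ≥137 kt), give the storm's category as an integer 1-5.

ΔP = 1014 − 919 = 95 mb.
V ≈ 6 × 95^0.642 = 6 × 18.61 ≈ 112 kt.
112 kt falls in the Category 3 band.

3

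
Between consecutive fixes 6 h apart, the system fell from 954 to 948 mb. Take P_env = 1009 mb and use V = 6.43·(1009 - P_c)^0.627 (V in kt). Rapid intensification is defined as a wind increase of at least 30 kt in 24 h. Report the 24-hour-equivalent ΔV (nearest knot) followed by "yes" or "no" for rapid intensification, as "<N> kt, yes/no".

21 kt, no

V₁: ΔP = 55, V ≈ 6.43 × 55^0.627 ≈ 79.33 kt.
V₂: ΔP = 61, V ≈ 6.43 × 61^0.627 ≈ 84.65 kt.
ΔV over 6 h = 5.32 kt → 24 h equivalent = 5.32 × 24/6 ≈ 21.28 kt.
21 kt < 30 kt ⇒ not rapid intensification.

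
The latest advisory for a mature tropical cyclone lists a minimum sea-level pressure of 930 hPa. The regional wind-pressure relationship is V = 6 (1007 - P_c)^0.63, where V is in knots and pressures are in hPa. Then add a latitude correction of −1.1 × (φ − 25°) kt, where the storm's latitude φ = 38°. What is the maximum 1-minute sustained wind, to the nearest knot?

ΔP = 1007 − 930 = 77 hPa.
77^0.63 ≈ 15.434.
V ≈ 6 × 15.434 ≈ 92.6 kt.
Latitude correction: −1.1 × (38 − 25) = -14.3 kt.
Corrected V ≈ 78.3 kt → 78 kt.

78 kt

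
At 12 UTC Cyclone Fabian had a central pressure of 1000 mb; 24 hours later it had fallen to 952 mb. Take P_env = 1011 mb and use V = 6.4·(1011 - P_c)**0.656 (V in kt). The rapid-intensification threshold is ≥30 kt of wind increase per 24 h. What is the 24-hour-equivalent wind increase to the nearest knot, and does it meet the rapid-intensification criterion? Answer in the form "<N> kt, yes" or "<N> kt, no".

62 kt, yes

V₁: ΔP = 11, V ≈ 6.4 × 11^0.656 ≈ 30.86 kt.
V₂: ΔP = 59, V ≈ 6.4 × 59^0.656 ≈ 92.87 kt.
ΔV over 24 h = 62.01 kt → 24 h equivalent = 62.01 × 24/24 ≈ 62.01 kt.
62 kt ≥ 30 kt ⇒ rapid intensification.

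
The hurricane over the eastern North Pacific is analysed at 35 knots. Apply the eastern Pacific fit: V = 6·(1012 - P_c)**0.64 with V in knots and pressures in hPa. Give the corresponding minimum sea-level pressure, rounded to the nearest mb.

996 mb

ΔP = (V / 6)^(1/0.64) = (35/6)^1.562.
35/6 = 5.833; 5.833^1.562 ≈ 15.73 mb.
P_c = 1012 − 15.73 = 996.27 ≈ 996 mb.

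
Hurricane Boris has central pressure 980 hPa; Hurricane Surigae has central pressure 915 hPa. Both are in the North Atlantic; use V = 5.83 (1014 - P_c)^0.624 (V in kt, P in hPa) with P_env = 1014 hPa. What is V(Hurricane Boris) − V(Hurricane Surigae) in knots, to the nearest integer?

Hurricane Boris: ΔP = 34; V ≈ 5.83 × 34^0.624 ≈ 52.64 kt.
Hurricane Surigae: ΔP = 99; V ≈ 5.83 × 99^0.624 ≈ 102.55 kt.
Difference ≈ 52.64 − 102.55 = -49.91 → -50 kt.

-50 kt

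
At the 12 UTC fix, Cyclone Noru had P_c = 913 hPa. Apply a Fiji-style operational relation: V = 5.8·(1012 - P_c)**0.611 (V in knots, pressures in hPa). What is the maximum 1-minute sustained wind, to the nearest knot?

96 kt

ΔP = 1012 − 913 = 99 hPa.
99^0.611 ≈ 16.570.
V ≈ 5.8 × 16.570 ≈ 96.1 kt.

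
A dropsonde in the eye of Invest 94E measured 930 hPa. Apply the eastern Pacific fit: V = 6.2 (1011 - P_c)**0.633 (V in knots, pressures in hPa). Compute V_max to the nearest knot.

100 kt

ΔP = 1011 − 930 = 81 hPa.
81^0.633 ≈ 16.146.
V ≈ 6.2 × 16.146 ≈ 100.1 kt.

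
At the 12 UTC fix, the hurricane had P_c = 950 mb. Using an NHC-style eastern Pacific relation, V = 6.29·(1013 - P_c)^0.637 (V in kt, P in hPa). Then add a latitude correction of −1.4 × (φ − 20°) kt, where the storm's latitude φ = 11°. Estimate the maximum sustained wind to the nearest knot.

101 kt

ΔP = 1013 − 950 = 63 mb.
63^0.637 ≈ 14.002.
V ≈ 6.29 × 14.002 ≈ 88.1 kt.
Latitude correction: −1.4 × (11 − 20) = 12.6 kt.
Corrected V ≈ 100.7 kt → 101 kt.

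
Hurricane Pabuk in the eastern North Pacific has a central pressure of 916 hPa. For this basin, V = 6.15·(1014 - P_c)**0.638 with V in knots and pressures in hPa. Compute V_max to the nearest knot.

ΔP = 1014 − 916 = 98 hPa.
98^0.638 ≈ 18.638.
V ≈ 6.15 × 18.638 ≈ 114.6 kt.

115 kt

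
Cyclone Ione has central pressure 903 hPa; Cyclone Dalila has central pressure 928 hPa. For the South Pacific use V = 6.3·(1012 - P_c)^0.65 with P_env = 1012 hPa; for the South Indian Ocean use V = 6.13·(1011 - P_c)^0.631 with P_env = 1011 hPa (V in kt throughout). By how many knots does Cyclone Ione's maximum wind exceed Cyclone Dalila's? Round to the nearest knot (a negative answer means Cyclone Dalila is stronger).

33 kt

Cyclone Ione: ΔP = 109; V ≈ 6.3 × 109^0.65 ≈ 132.94 kt.
Cyclone Dalila: ΔP = 83; V ≈ 6.13 × 83^0.631 ≈ 99.63 kt.
Difference ≈ 132.94 − 99.63 = 33.31 → 33 kt.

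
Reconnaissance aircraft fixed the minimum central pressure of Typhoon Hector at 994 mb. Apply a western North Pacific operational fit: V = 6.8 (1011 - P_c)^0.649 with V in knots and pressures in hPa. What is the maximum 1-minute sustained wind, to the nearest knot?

ΔP = 1011 − 994 = 17 mb.
17^0.649 ≈ 6.289.
V ≈ 6.8 × 6.289 ≈ 42.8 kt.

43 kt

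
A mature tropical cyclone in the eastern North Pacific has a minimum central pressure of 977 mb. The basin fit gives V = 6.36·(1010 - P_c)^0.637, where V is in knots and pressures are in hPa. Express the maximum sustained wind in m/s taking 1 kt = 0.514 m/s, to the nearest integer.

ΔP = 1010 − 977 = 33 mb.
V ≈ 6.36 × 33^0.637 = 6.36 × 9.275 ≈ 58.986 kt.
58.986 × 0.514 ≈ 30.32 m/s → 30 m/s.

30 m/s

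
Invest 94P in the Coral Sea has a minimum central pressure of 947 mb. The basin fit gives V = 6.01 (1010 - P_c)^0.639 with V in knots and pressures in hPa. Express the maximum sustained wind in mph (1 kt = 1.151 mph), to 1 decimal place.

97.7 mph

ΔP = 1010 − 947 = 63 mb.
V ≈ 6.01 × 63^0.639 = 6.01 × 14.118 ≈ 84.850 kt.
84.850 × 1.151 ≈ 97.66 mph → 97.7 mph.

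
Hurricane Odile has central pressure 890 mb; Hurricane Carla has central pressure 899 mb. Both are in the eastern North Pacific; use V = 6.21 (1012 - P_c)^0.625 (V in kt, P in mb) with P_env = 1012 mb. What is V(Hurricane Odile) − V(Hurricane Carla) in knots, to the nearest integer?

6 kt

Hurricane Odile: ΔP = 122; V ≈ 6.21 × 122^0.625 ≈ 125.05 kt.
Hurricane Carla: ΔP = 113; V ≈ 6.21 × 113^0.625 ≈ 119.20 kt.
Difference ≈ 125.05 − 119.20 = 5.85 → 6 kt.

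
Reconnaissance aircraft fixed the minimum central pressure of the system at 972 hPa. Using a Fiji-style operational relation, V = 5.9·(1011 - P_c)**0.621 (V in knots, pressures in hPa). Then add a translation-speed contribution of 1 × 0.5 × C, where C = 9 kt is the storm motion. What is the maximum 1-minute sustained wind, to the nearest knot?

ΔP = 1011 − 972 = 39 hPa.
39^0.621 ≈ 9.729.
V ≈ 5.9 × 9.729 ≈ 57.4 kt.
Translation term: 1 × 0.5 × 9 = 4.5 kt.
Corrected V ≈ 61.9 kt → 62 kt.

62 kt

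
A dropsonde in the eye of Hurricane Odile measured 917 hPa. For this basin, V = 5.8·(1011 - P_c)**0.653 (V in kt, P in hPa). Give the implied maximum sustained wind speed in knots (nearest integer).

ΔP = 1011 − 917 = 94 hPa.
94^0.653 ≈ 19.429.
V ≈ 5.8 × 19.429 ≈ 112.7 kt.

113 kt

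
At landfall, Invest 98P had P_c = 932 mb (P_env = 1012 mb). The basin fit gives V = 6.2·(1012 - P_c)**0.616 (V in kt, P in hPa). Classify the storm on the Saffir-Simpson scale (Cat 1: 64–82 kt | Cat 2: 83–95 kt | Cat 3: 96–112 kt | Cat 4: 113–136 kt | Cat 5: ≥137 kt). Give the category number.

2

ΔP = 1012 − 932 = 80 mb.
V ≈ 6.2 × 80^0.616 = 6.2 × 14.87 ≈ 92 kt.
92 kt falls in the Category 2 band.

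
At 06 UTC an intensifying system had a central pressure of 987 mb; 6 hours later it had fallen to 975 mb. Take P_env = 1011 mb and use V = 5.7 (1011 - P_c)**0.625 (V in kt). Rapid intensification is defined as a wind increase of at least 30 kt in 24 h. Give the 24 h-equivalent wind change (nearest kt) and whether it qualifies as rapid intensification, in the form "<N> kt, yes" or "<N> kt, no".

V₁: ΔP = 24, V ≈ 5.7 × 24^0.625 ≈ 41.54 kt.
V₂: ΔP = 36, V ≈ 5.7 × 36^0.625 ≈ 53.53 kt.
ΔV over 6 h = 11.99 kt → 24 h equivalent = 11.99 × 24/6 ≈ 47.96 kt.
48 kt ≥ 30 kt ⇒ rapid intensification.

48 kt, yes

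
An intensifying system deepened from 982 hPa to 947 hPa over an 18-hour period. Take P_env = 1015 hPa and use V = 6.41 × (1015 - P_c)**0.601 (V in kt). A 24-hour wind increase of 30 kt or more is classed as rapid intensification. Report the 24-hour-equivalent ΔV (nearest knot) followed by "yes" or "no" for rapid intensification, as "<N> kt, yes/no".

38 kt, yes

V₁: ΔP = 33, V ≈ 6.41 × 33^0.601 ≈ 52.42 kt.
V₂: ΔP = 68, V ≈ 6.41 × 68^0.601 ≈ 80.95 kt.
ΔV over 18 h = 28.53 kt → 24 h equivalent = 28.53 × 24/18 ≈ 38.04 kt.
38 kt ≥ 30 kt ⇒ rapid intensification.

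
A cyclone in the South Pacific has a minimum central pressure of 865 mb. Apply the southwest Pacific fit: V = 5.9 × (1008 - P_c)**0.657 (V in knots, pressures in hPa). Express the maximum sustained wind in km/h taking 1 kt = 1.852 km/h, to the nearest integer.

285 km/h

ΔP = 1008 − 865 = 143 mb.
V ≈ 5.9 × 143^0.657 = 5.9 × 26.065 ≈ 153.783 kt.
153.783 × 1.852 ≈ 284.81 km/h → 285 km/h.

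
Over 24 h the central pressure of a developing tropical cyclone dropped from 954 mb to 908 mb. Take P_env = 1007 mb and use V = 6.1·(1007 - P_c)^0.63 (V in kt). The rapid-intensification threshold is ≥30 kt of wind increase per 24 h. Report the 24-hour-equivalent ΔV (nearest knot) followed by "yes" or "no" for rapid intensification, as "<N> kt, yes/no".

V₁: ΔP = 53, V ≈ 6.1 × 53^0.63 ≈ 74.41 kt.
V₂: ΔP = 99, V ≈ 6.1 × 99^0.63 ≈ 110.30 kt.
ΔV over 24 h = 35.89 kt → 24 h equivalent = 35.89 × 24/24 ≈ 35.89 kt.
36 kt ≥ 30 kt ⇒ rapid intensification.

36 kt, yes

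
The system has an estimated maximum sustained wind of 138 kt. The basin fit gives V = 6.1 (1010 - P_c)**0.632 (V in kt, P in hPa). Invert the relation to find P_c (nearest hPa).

ΔP = (V / 6.1)^(1/0.632) = (138/6.1)^1.582.
138/6.1 = 22.623; 22.623^1.582 ≈ 139.08 hPa.
P_c = 1010 − 139.08 = 870.92 ≈ 871 hPa.

871 hPa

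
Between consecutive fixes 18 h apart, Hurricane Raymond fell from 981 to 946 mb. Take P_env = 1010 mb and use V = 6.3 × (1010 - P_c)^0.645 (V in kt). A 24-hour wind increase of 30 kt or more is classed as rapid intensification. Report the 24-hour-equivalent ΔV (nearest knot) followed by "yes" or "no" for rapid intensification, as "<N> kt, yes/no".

V₁: ΔP = 29, V ≈ 6.3 × 29^0.645 ≈ 55.28 kt.
V₂: ΔP = 64, V ≈ 6.3 × 64^0.645 ≈ 92.11 kt.
ΔV over 18 h = 36.83 kt → 24 h equivalent = 36.83 × 24/18 ≈ 49.11 kt.
49 kt ≥ 30 kt ⇒ rapid intensification.

49 kt, yes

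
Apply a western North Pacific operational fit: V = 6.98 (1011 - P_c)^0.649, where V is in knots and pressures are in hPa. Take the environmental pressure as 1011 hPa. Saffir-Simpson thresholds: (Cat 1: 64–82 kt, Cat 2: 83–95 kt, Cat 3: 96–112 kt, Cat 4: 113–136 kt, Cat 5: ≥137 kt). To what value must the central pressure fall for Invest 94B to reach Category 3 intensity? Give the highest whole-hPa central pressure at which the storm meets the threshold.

954 hPa

Category 3 begins at V = 96 kt.
Required ΔP = (96/6.98)^(1/0.649) = 13.754^1.541 ≈ 56.77 hPa.
P_c ≤ 1011 − 56.77 = 954.23, so the highest integer P_c is 954 hPa.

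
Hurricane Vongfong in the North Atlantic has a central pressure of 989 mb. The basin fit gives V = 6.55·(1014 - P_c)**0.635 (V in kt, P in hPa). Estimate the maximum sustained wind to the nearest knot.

51 kt

ΔP = 1014 − 989 = 25 mb.
25^0.635 ≈ 7.721.
V ≈ 6.55 × 7.721 ≈ 50.6 kt.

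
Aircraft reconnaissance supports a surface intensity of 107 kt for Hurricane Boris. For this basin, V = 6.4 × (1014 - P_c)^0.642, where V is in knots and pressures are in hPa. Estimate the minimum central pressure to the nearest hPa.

ΔP = (V / 6.4)^(1/0.642) = (107/6.4)^1.558.
107/6.4 = 16.719; 16.719^1.558 ≈ 80.41 hPa.
P_c = 1014 − 80.41 = 933.59 ≈ 934 hPa.

934 hPa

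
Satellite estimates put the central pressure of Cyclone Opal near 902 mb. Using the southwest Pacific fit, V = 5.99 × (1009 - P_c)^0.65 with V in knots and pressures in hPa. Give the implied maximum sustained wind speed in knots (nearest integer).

ΔP = 1009 − 902 = 107 mb.
107^0.65 ≈ 20.850.
V ≈ 5.99 × 20.850 ≈ 124.9 kt.

125 kt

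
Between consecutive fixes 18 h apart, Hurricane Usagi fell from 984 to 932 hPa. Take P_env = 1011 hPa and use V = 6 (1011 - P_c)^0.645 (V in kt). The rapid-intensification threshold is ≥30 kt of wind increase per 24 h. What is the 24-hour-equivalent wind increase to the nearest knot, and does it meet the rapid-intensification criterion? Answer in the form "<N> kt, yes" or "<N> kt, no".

67 kt, yes

V₁: ΔP = 27, V ≈ 6 × 27^0.645 ≈ 50.28 kt.
V₂: ΔP = 79, V ≈ 6 × 79^0.645 ≈ 100.49 kt.
ΔV over 18 h = 50.21 kt → 24 h equivalent = 50.21 × 24/18 ≈ 66.95 kt.
67 kt ≥ 30 kt ⇒ rapid intensification.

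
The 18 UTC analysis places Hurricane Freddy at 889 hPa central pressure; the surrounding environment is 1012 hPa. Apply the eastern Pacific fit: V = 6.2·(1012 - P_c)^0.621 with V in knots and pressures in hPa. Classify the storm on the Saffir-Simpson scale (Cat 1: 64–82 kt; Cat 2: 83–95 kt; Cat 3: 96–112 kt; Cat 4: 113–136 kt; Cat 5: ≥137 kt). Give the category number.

4

ΔP = 1012 − 889 = 123 hPa.
V ≈ 6.2 × 123^0.621 = 6.2 × 19.85 ≈ 123 kt.
123 kt falls in the Category 4 band.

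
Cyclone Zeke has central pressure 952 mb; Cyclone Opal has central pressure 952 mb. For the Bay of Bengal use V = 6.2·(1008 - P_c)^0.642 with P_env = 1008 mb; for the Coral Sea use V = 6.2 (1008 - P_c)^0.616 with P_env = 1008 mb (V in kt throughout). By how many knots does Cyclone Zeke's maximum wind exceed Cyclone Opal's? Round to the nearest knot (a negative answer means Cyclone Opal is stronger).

8 kt

Cyclone Zeke: ΔP = 56; V ≈ 6.2 × 56^0.642 ≈ 82.17 kt.
Cyclone Opal: ΔP = 56; V ≈ 6.2 × 56^0.616 ≈ 74.01 kt.
Difference ≈ 82.17 − 74.01 = 8.16 → 8 kt.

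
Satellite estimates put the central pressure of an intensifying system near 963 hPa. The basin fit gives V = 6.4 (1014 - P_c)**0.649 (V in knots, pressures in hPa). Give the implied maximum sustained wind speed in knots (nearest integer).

ΔP = 1014 − 963 = 51 hPa.
51^0.649 ≈ 12.830.
V ≈ 6.4 × 12.830 ≈ 82.1 kt.

82 kt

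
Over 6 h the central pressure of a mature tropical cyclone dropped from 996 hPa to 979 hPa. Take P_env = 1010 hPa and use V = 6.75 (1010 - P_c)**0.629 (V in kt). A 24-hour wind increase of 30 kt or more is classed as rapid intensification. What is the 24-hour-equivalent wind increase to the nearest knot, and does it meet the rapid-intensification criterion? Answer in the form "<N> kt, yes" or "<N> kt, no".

92 kt, yes

V₁: ΔP = 14, V ≈ 6.75 × 14^0.629 ≈ 35.50 kt.
V₂: ΔP = 31, V ≈ 6.75 × 31^0.629 ≈ 58.53 kt.
ΔV over 6 h = 23.03 kt → 24 h equivalent = 23.03 × 24/6 ≈ 92.12 kt.
92 kt ≥ 30 kt ⇒ rapid intensification.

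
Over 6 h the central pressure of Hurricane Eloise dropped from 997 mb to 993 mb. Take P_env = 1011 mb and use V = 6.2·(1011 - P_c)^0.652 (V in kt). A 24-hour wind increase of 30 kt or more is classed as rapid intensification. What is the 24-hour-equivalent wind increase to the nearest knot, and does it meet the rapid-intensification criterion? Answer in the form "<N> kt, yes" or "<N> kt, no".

V₁: ΔP = 14, V ≈ 6.2 × 14^0.652 ≈ 34.65 kt.
V₂: ΔP = 18, V ≈ 6.2 × 18^0.652 ≈ 40.82 kt.
ΔV over 6 h = 6.17 kt → 24 h equivalent = 6.17 × 24/6 ≈ 24.68 kt.
25 kt < 30 kt ⇒ not rapid intensification.

25 kt, no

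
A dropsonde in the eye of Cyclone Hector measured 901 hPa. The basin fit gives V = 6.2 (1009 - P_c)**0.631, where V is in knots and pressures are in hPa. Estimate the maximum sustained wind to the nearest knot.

ΔP = 1009 − 901 = 108 hPa.
108^0.631 ≈ 19.191.
V ≈ 6.2 × 19.191 ≈ 119.0 kt.

119 kt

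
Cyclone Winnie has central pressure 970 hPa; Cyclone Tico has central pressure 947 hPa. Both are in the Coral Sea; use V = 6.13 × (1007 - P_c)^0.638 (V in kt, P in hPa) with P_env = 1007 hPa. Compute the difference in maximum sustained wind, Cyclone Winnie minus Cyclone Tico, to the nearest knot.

-22 kt

Cyclone Winnie: ΔP = 37; V ≈ 6.13 × 37^0.638 ≈ 61.37 kt.
Cyclone Tico: ΔP = 60; V ≈ 6.13 × 60^0.638 ≈ 83.55 kt.
Difference ≈ 61.37 − 83.55 = -22.18 → -22 kt.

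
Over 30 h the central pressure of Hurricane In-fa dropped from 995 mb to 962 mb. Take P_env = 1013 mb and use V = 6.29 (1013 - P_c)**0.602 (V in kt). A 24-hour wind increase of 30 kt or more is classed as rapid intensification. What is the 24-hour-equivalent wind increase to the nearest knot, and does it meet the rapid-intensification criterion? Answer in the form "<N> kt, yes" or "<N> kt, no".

V₁: ΔP = 18, V ≈ 6.29 × 18^0.602 ≈ 35.84 kt.
V₂: ΔP = 51, V ≈ 6.29 × 51^0.602 ≈ 67.08 kt.
ΔV over 30 h = 31.24 kt → 24 h equivalent = 31.24 × 24/30 ≈ 24.99 kt.
25 kt < 30 kt ⇒ not rapid intensification.

25 kt, no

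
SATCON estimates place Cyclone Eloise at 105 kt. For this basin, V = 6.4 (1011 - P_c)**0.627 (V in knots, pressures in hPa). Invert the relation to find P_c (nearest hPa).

ΔP = (V / 6.4)^(1/0.627) = (105/6.4)^1.595.
105/6.4 = 16.406; 16.406^1.595 ≈ 86.66 hPa.
P_c = 1011 − 86.66 = 924.34 ≈ 924 hPa.

924 hPa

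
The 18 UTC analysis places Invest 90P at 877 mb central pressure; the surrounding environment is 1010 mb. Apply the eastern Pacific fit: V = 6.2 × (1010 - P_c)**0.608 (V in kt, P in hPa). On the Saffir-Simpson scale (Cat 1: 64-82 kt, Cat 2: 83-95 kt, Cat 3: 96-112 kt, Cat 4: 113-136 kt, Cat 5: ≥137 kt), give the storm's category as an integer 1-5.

ΔP = 1010 − 877 = 133 mb.
V ≈ 6.2 × 133^0.608 = 6.2 × 19.56 ≈ 121 kt.
121 kt falls in the Category 4 band.

4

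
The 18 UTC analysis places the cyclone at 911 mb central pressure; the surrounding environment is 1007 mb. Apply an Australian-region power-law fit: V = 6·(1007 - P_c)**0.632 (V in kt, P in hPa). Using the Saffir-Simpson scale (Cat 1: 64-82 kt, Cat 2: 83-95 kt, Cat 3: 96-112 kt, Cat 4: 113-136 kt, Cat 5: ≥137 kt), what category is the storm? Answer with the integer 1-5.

3

ΔP = 1007 − 911 = 96 mb.
V ≈ 6 × 96^0.632 = 6 × 17.90 ≈ 107 kt.
107 kt falls in the Category 3 band.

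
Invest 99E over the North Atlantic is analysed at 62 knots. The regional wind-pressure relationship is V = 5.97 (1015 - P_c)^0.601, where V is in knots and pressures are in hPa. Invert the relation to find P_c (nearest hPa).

966 hPa

ΔP = (V / 5.97)^(1/0.601) = (62/5.97)^1.664.
62/5.97 = 10.385; 10.385^1.664 ≈ 49.11 hPa.
P_c = 1015 − 49.11 = 965.89 ≈ 966 hPa.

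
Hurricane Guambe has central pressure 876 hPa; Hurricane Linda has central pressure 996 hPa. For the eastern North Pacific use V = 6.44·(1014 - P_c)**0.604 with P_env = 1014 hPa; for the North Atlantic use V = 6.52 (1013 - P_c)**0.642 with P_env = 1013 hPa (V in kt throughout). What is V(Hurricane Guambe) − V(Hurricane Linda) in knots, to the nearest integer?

86 kt

Hurricane Guambe: ΔP = 138; V ≈ 6.44 × 138^0.604 ≈ 126.29 kt.
Hurricane Linda: ΔP = 17; V ≈ 6.52 × 17^0.642 ≈ 40.20 kt.
Difference ≈ 126.29 − 40.20 = 86.09 → 86 kt.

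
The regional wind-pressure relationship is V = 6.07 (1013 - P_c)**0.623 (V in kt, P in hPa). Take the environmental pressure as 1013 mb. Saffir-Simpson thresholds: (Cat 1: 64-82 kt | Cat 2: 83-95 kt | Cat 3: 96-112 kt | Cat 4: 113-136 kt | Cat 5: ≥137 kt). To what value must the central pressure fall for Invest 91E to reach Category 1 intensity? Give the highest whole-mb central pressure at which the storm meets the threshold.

969 mb

Category 1 begins at V = 64 kt.
Required ΔP = (64/6.07)^(1/0.623) = 10.544^1.605 ≈ 43.86 mb.
P_c ≤ 1013 − 43.86 = 969.14, so the highest integer P_c is 969 mb.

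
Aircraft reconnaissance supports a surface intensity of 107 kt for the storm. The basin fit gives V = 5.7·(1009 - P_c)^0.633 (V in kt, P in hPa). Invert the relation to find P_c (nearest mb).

ΔP = (V / 5.7)^(1/0.633) = (107/5.7)^1.580.
107/5.7 = 18.772; 18.772^1.580 ≈ 102.77 mb.
P_c = 1009 − 102.77 = 906.23 ≈ 906 mb.

906 mb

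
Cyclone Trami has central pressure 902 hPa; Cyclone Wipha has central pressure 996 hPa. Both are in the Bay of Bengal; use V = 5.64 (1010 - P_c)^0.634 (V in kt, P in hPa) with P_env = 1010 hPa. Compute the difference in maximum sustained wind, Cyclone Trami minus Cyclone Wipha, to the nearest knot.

Cyclone Trami: ΔP = 108; V ≈ 5.64 × 108^0.634 ≈ 109.77 kt.
Cyclone Wipha: ΔP = 14; V ≈ 5.64 × 14^0.634 ≈ 30.06 kt.
Difference ≈ 109.77 − 30.06 = 79.71 → 80 kt.

80 kt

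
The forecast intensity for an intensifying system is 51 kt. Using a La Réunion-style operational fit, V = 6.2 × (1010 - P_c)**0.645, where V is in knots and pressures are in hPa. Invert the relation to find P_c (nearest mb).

984 mb

ΔP = (V / 6.2)^(1/0.645) = (51/6.2)^1.550.
51/6.2 = 8.226; 8.226^1.550 ≈ 26.24 mb.
P_c = 1010 − 26.24 = 983.76 ≈ 984 mb.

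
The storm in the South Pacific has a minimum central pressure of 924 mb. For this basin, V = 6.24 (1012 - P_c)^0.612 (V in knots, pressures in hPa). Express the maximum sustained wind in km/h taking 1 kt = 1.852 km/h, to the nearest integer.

179 km/h

ΔP = 1012 − 924 = 88 mb.
V ≈ 6.24 × 88^0.612 = 6.24 × 15.489 ≈ 96.651 kt.
96.651 × 1.852 ≈ 179.00 km/h → 179 km/h.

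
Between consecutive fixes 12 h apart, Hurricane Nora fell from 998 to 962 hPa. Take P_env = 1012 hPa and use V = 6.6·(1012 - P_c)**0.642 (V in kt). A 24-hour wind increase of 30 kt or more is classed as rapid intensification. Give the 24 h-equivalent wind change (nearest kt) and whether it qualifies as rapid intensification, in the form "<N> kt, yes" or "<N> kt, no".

91 kt, yes

V₁: ΔP = 14, V ≈ 6.6 × 14^0.642 ≈ 35.92 kt.
V₂: ΔP = 50, V ≈ 6.6 × 50^0.642 ≈ 81.34 kt.
ΔV over 12 h = 45.42 kt → 24 h equivalent = 45.42 × 24/12 ≈ 90.84 kt.
91 kt ≥ 30 kt ⇒ rapid intensification.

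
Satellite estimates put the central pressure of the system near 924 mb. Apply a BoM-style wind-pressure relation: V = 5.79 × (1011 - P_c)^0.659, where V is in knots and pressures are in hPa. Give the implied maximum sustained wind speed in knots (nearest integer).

110 kt

ΔP = 1011 − 924 = 87 mb.
87^0.659 ≈ 18.973.
V ≈ 5.79 × 18.973 ≈ 109.9 kt.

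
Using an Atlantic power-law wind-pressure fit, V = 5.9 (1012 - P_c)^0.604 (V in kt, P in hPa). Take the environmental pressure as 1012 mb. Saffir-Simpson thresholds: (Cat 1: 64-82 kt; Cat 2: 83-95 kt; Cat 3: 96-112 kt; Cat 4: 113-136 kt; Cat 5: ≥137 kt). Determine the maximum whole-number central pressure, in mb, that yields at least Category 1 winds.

Category 1 begins at V = 64 kt.
Required ΔP = (64/5.9)^(1/0.604) = 10.847^1.656 ≈ 51.77 mb.
P_c ≤ 1012 − 51.77 = 960.23, so the highest integer P_c is 960 mb.

960 mb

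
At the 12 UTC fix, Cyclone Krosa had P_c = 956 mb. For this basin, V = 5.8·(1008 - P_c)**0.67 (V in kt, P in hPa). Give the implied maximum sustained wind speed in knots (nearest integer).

82 kt

ΔP = 1008 − 956 = 52 mb.
52^0.67 ≈ 14.116.
V ≈ 5.8 × 14.116 ≈ 81.9 kt.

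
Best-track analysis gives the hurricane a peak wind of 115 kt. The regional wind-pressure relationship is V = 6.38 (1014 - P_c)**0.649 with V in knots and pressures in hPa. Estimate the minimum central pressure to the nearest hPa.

ΔP = (V / 6.38)^(1/0.649) = (115/6.38)^1.541.
115/6.38 = 18.025; 18.025^1.541 ≈ 86.12 hPa.
P_c = 1014 − 86.12 = 927.88 ≈ 928 hPa.

928 hPa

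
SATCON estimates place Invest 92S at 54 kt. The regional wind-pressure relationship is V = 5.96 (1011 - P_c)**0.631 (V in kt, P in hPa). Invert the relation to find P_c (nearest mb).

ΔP = (V / 5.96)^(1/0.631) = (54/5.96)^1.585.
54/5.96 = 9.060; 9.060^1.585 ≈ 32.88 mb.
P_c = 1011 − 32.88 = 978.12 ≈ 978 mb.

978 mb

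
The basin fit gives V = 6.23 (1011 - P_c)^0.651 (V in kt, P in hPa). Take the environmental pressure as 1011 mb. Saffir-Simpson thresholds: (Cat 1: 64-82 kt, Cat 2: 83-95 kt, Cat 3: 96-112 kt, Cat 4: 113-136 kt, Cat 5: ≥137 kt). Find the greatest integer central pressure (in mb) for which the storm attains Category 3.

Category 3 begins at V = 96 kt.
Required ΔP = (96/6.23)^(1/0.651) = 15.409^1.536 ≈ 66.77 mb.
P_c ≤ 1011 − 66.77 = 944.23, so the highest integer P_c is 944 mb.

944 mb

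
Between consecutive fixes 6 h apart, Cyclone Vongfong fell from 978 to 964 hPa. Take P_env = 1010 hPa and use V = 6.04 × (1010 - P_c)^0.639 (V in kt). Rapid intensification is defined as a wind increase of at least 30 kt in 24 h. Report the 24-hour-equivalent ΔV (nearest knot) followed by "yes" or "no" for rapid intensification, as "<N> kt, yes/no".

V₁: ΔP = 32, V ≈ 6.04 × 32^0.639 ≈ 55.31 kt.
V₂: ΔP = 46, V ≈ 6.04 × 46^0.639 ≈ 69.75 kt.
ΔV over 6 h = 14.44 kt → 24 h equivalent = 14.44 × 24/6 ≈ 57.76 kt.
58 kt ≥ 30 kt ⇒ rapid intensification.

58 kt, yes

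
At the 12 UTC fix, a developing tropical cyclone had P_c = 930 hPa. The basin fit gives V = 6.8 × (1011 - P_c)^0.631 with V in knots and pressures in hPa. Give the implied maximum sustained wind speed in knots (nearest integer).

109 kt

ΔP = 1011 − 930 = 81 hPa.
81^0.631 ≈ 16.005.
V ≈ 6.8 × 16.005 ≈ 108.8 kt.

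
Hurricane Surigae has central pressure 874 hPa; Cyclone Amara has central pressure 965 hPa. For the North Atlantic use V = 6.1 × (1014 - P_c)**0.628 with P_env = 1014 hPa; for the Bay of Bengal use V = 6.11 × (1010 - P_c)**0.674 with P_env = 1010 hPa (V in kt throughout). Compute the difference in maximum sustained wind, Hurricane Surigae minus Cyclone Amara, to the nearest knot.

Hurricane Surigae: ΔP = 140; V ≈ 6.1 × 140^0.628 ≈ 135.86 kt.
Cyclone Amara: ΔP = 45; V ≈ 6.11 × 45^0.674 ≈ 79.49 kt.
Difference ≈ 135.86 − 79.49 = 56.37 → 56 kt.

56 kt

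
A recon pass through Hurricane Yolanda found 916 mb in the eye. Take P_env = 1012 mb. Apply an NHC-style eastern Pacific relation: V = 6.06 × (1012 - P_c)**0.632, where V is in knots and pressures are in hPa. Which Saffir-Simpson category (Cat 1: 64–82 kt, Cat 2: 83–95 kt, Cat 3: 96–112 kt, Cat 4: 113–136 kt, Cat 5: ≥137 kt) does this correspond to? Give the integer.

ΔP = 1012 − 916 = 96 mb.
V ≈ 6.06 × 96^0.632 = 6.06 × 17.90 ≈ 108 kt.
108 kt falls in the Category 3 band.

3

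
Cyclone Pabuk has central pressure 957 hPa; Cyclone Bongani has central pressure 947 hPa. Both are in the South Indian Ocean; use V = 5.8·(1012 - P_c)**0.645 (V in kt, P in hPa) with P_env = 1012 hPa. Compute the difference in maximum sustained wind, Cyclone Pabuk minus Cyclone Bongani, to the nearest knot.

Cyclone Pabuk: ΔP = 55; V ≈ 5.8 × 55^0.645 ≈ 76.91 kt.
Cyclone Bongani: ΔP = 65; V ≈ 5.8 × 65^0.645 ≈ 85.66 kt.
Difference ≈ 76.91 − 85.66 = -8.75 → -9 kt.

-9 kt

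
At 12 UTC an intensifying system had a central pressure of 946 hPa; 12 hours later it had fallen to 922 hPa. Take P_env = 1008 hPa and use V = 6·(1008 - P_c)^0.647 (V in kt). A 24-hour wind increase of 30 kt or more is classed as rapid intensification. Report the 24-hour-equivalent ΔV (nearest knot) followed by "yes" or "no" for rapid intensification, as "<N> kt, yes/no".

V₁: ΔP = 62, V ≈ 6 × 62^0.647 ≈ 86.66 kt.
V₂: ΔP = 86, V ≈ 6 × 86^0.647 ≈ 107.10 kt.
ΔV over 12 h = 20.44 kt → 24 h equivalent = 20.44 × 24/12 ≈ 40.88 kt.
41 kt ≥ 30 kt ⇒ rapid intensification.

41 kt, yes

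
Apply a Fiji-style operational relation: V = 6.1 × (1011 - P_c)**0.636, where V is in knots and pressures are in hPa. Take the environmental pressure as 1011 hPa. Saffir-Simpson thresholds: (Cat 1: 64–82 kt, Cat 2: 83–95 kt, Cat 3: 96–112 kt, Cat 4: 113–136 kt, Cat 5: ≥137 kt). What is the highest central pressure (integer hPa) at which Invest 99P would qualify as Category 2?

Category 2 begins at V = 83 kt.
Required ΔP = (83/6.1)^(1/0.636) = 13.607^1.572 ≈ 60.62 hPa.
P_c ≤ 1011 − 60.62 = 950.38, so the highest integer P_c is 950 hPa.

950 hPa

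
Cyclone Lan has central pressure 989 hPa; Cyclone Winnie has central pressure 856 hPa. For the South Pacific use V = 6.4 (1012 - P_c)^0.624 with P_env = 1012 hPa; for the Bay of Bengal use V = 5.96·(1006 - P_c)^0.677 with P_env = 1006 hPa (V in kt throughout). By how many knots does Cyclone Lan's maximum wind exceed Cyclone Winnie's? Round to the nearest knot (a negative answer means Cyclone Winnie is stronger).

-132 kt

Cyclone Lan: ΔP = 23; V ≈ 6.4 × 23^0.624 ≈ 45.28 kt.
Cyclone Winnie: ΔP = 150; V ≈ 5.96 × 150^0.677 ≈ 177.20 kt.
Difference ≈ 45.28 − 177.20 = -131.92 → -132 kt.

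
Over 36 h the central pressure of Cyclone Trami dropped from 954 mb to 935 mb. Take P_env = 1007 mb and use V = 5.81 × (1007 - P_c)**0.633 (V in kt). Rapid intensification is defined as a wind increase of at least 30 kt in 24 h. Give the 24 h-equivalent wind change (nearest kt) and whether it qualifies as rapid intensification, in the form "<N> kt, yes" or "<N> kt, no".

V₁: ΔP = 53, V ≈ 5.81 × 53^0.633 ≈ 71.72 kt.
V₂: ΔP = 72, V ≈ 5.81 × 72^0.633 ≈ 87.07 kt.
ΔV over 36 h = 15.35 kt → 24 h equivalent = 15.35 × 24/36 ≈ 10.23 kt.
10 kt < 30 kt ⇒ not rapid intensification.

10 kt, no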